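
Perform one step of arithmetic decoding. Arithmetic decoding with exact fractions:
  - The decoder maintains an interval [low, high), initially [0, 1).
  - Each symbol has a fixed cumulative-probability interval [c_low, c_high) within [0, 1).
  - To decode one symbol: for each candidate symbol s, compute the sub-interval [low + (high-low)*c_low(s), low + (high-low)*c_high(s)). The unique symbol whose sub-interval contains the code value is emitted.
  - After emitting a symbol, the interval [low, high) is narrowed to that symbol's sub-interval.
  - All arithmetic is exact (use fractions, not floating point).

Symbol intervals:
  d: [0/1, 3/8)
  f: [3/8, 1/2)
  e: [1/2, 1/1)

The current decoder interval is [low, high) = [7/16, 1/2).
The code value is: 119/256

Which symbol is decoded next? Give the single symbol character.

Answer: f

Derivation:
Interval width = high − low = 1/2 − 7/16 = 1/16
Scaled code = (code − low) / width = (119/256 − 7/16) / 1/16 = 7/16
  d: [0/1, 3/8) 
  f: [3/8, 1/2) ← scaled code falls here ✓
  e: [1/2, 1/1) 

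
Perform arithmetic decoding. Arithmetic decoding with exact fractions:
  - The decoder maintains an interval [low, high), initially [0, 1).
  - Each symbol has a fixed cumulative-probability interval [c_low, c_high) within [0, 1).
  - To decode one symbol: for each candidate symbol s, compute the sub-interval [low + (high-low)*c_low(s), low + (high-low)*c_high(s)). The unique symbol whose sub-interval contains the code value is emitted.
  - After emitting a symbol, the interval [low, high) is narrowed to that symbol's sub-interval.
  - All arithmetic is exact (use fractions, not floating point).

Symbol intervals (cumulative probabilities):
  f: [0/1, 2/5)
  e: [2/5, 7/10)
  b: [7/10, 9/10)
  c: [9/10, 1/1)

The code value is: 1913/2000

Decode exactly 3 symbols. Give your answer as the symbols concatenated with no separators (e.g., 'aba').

Answer: cee

Derivation:
Step 1: interval [0/1, 1/1), width = 1/1 - 0/1 = 1/1
  'f': [0/1 + 1/1*0/1, 0/1 + 1/1*2/5) = [0/1, 2/5)
  'e': [0/1 + 1/1*2/5, 0/1 + 1/1*7/10) = [2/5, 7/10)
  'b': [0/1 + 1/1*7/10, 0/1 + 1/1*9/10) = [7/10, 9/10)
  'c': [0/1 + 1/1*9/10, 0/1 + 1/1*1/1) = [9/10, 1/1) <- contains code 1913/2000
  emit 'c', narrow to [9/10, 1/1)
Step 2: interval [9/10, 1/1), width = 1/1 - 9/10 = 1/10
  'f': [9/10 + 1/10*0/1, 9/10 + 1/10*2/5) = [9/10, 47/50)
  'e': [9/10 + 1/10*2/5, 9/10 + 1/10*7/10) = [47/50, 97/100) <- contains code 1913/2000
  'b': [9/10 + 1/10*7/10, 9/10 + 1/10*9/10) = [97/100, 99/100)
  'c': [9/10 + 1/10*9/10, 9/10 + 1/10*1/1) = [99/100, 1/1)
  emit 'e', narrow to [47/50, 97/100)
Step 3: interval [47/50, 97/100), width = 97/100 - 47/50 = 3/100
  'f': [47/50 + 3/100*0/1, 47/50 + 3/100*2/5) = [47/50, 119/125)
  'e': [47/50 + 3/100*2/5, 47/50 + 3/100*7/10) = [119/125, 961/1000) <- contains code 1913/2000
  'b': [47/50 + 3/100*7/10, 47/50 + 3/100*9/10) = [961/1000, 967/1000)
  'c': [47/50 + 3/100*9/10, 47/50 + 3/100*1/1) = [967/1000, 97/100)
  emit 'e', narrow to [119/125, 961/1000)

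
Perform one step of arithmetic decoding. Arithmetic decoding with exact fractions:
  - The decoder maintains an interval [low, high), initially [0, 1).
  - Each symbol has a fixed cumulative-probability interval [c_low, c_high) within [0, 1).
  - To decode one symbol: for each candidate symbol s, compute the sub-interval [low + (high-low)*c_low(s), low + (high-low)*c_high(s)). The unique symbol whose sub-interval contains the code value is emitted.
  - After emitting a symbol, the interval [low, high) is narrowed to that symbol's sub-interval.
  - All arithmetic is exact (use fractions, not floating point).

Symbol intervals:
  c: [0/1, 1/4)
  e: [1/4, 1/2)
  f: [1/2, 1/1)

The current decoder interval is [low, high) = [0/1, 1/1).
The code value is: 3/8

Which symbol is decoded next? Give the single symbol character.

Answer: e

Derivation:
Interval width = high − low = 1/1 − 0/1 = 1/1
Scaled code = (code − low) / width = (3/8 − 0/1) / 1/1 = 3/8
  c: [0/1, 1/4) 
  e: [1/4, 1/2) ← scaled code falls here ✓
  f: [1/2, 1/1) 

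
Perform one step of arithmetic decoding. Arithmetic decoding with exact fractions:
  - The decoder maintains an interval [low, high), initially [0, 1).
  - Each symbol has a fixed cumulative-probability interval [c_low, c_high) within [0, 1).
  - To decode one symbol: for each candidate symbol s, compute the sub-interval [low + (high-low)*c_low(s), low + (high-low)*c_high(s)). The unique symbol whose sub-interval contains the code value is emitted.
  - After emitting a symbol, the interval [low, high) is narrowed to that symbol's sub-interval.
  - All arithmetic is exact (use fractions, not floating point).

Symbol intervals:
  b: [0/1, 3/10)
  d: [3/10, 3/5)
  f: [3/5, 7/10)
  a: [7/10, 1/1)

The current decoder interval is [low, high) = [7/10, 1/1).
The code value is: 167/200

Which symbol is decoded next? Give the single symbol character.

Interval width = high − low = 1/1 − 7/10 = 3/10
Scaled code = (code − low) / width = (167/200 − 7/10) / 3/10 = 9/20
  b: [0/1, 3/10) 
  d: [3/10, 3/5) ← scaled code falls here ✓
  f: [3/5, 7/10) 
  a: [7/10, 1/1) 

Answer: d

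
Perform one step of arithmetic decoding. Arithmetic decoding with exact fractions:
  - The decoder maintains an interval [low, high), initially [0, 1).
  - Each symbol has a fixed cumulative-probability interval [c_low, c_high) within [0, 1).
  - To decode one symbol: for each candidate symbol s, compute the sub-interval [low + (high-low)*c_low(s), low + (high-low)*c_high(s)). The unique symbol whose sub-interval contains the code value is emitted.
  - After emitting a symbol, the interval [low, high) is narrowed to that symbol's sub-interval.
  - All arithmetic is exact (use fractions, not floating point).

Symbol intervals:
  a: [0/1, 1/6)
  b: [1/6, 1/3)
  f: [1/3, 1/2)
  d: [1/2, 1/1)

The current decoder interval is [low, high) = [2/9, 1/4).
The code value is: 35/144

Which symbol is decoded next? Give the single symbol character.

Interval width = high − low = 1/4 − 2/9 = 1/36
Scaled code = (code − low) / width = (35/144 − 2/9) / 1/36 = 3/4
  a: [0/1, 1/6) 
  b: [1/6, 1/3) 
  f: [1/3, 1/2) 
  d: [1/2, 1/1) ← scaled code falls here ✓

Answer: d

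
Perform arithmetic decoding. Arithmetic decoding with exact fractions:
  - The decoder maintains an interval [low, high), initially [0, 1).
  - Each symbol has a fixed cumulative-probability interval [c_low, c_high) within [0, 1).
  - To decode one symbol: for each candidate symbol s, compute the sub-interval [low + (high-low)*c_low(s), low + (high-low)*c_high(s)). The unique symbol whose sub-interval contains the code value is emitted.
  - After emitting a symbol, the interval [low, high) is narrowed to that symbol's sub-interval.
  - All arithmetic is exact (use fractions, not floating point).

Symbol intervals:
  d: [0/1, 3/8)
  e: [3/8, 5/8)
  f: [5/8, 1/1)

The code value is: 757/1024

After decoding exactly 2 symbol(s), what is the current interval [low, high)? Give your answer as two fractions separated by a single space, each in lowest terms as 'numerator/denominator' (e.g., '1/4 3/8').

Step 1: interval [0/1, 1/1), width = 1/1 - 0/1 = 1/1
  'd': [0/1 + 1/1*0/1, 0/1 + 1/1*3/8) = [0/1, 3/8)
  'e': [0/1 + 1/1*3/8, 0/1 + 1/1*5/8) = [3/8, 5/8)
  'f': [0/1 + 1/1*5/8, 0/1 + 1/1*1/1) = [5/8, 1/1) <- contains code 757/1024
  emit 'f', narrow to [5/8, 1/1)
Step 2: interval [5/8, 1/1), width = 1/1 - 5/8 = 3/8
  'd': [5/8 + 3/8*0/1, 5/8 + 3/8*3/8) = [5/8, 49/64) <- contains code 757/1024
  'e': [5/8 + 3/8*3/8, 5/8 + 3/8*5/8) = [49/64, 55/64)
  'f': [5/8 + 3/8*5/8, 5/8 + 3/8*1/1) = [55/64, 1/1)
  emit 'd', narrow to [5/8, 49/64)

Answer: 5/8 49/64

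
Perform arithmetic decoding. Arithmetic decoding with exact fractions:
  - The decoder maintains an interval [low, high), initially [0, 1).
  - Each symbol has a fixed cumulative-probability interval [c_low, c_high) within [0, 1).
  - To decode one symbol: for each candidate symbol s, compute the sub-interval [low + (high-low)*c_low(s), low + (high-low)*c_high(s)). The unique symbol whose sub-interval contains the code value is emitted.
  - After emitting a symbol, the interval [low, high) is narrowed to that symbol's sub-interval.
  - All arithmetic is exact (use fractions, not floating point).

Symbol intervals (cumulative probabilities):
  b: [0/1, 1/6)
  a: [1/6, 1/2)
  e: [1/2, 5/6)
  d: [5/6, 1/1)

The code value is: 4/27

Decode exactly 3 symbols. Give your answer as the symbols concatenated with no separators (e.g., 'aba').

Answer: bda

Derivation:
Step 1: interval [0/1, 1/1), width = 1/1 - 0/1 = 1/1
  'b': [0/1 + 1/1*0/1, 0/1 + 1/1*1/6) = [0/1, 1/6) <- contains code 4/27
  'a': [0/1 + 1/1*1/6, 0/1 + 1/1*1/2) = [1/6, 1/2)
  'e': [0/1 + 1/1*1/2, 0/1 + 1/1*5/6) = [1/2, 5/6)
  'd': [0/1 + 1/1*5/6, 0/1 + 1/1*1/1) = [5/6, 1/1)
  emit 'b', narrow to [0/1, 1/6)
Step 2: interval [0/1, 1/6), width = 1/6 - 0/1 = 1/6
  'b': [0/1 + 1/6*0/1, 0/1 + 1/6*1/6) = [0/1, 1/36)
  'a': [0/1 + 1/6*1/6, 0/1 + 1/6*1/2) = [1/36, 1/12)
  'e': [0/1 + 1/6*1/2, 0/1 + 1/6*5/6) = [1/12, 5/36)
  'd': [0/1 + 1/6*5/6, 0/1 + 1/6*1/1) = [5/36, 1/6) <- contains code 4/27
  emit 'd', narrow to [5/36, 1/6)
Step 3: interval [5/36, 1/6), width = 1/6 - 5/36 = 1/36
  'b': [5/36 + 1/36*0/1, 5/36 + 1/36*1/6) = [5/36, 31/216)
  'a': [5/36 + 1/36*1/6, 5/36 + 1/36*1/2) = [31/216, 11/72) <- contains code 4/27
  'e': [5/36 + 1/36*1/2, 5/36 + 1/36*5/6) = [11/72, 35/216)
  'd': [5/36 + 1/36*5/6, 5/36 + 1/36*1/1) = [35/216, 1/6)
  emit 'a', narrow to [31/216, 11/72)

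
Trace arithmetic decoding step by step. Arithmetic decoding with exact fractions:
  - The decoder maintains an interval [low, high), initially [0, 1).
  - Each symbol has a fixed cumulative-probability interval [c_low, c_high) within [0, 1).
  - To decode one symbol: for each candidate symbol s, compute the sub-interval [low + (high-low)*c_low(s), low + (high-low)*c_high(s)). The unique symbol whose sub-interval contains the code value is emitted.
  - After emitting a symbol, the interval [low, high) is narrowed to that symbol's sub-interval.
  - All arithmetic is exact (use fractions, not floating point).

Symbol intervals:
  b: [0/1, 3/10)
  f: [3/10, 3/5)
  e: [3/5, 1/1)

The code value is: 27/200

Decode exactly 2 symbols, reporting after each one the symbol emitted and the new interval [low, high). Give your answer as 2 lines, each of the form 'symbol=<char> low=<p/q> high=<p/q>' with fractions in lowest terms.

Answer: symbol=b low=0/1 high=3/10
symbol=f low=9/100 high=9/50

Derivation:
Step 1: interval [0/1, 1/1), width = 1/1 - 0/1 = 1/1
  'b': [0/1 + 1/1*0/1, 0/1 + 1/1*3/10) = [0/1, 3/10) <- contains code 27/200
  'f': [0/1 + 1/1*3/10, 0/1 + 1/1*3/5) = [3/10, 3/5)
  'e': [0/1 + 1/1*3/5, 0/1 + 1/1*1/1) = [3/5, 1/1)
  emit 'b', narrow to [0/1, 3/10)
Step 2: interval [0/1, 3/10), width = 3/10 - 0/1 = 3/10
  'b': [0/1 + 3/10*0/1, 0/1 + 3/10*3/10) = [0/1, 9/100)
  'f': [0/1 + 3/10*3/10, 0/1 + 3/10*3/5) = [9/100, 9/50) <- contains code 27/200
  'e': [0/1 + 3/10*3/5, 0/1 + 3/10*1/1) = [9/50, 3/10)
  emit 'f', narrow to [9/100, 9/50)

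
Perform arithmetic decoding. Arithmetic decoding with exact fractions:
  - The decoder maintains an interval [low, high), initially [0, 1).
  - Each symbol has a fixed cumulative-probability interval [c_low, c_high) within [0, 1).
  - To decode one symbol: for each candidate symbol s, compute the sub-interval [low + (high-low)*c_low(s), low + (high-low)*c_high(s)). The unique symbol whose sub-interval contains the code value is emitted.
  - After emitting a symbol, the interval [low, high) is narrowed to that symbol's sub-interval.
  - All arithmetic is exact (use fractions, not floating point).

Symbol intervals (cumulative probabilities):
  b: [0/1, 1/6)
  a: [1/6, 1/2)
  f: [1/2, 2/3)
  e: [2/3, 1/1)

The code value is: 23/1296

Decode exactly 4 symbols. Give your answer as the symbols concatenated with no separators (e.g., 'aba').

Answer: bbfe

Derivation:
Step 1: interval [0/1, 1/1), width = 1/1 - 0/1 = 1/1
  'b': [0/1 + 1/1*0/1, 0/1 + 1/1*1/6) = [0/1, 1/6) <- contains code 23/1296
  'a': [0/1 + 1/1*1/6, 0/1 + 1/1*1/2) = [1/6, 1/2)
  'f': [0/1 + 1/1*1/2, 0/1 + 1/1*2/3) = [1/2, 2/3)
  'e': [0/1 + 1/1*2/3, 0/1 + 1/1*1/1) = [2/3, 1/1)
  emit 'b', narrow to [0/1, 1/6)
Step 2: interval [0/1, 1/6), width = 1/6 - 0/1 = 1/6
  'b': [0/1 + 1/6*0/1, 0/1 + 1/6*1/6) = [0/1, 1/36) <- contains code 23/1296
  'a': [0/1 + 1/6*1/6, 0/1 + 1/6*1/2) = [1/36, 1/12)
  'f': [0/1 + 1/6*1/2, 0/1 + 1/6*2/3) = [1/12, 1/9)
  'e': [0/1 + 1/6*2/3, 0/1 + 1/6*1/1) = [1/9, 1/6)
  emit 'b', narrow to [0/1, 1/36)
Step 3: interval [0/1, 1/36), width = 1/36 - 0/1 = 1/36
  'b': [0/1 + 1/36*0/1, 0/1 + 1/36*1/6) = [0/1, 1/216)
  'a': [0/1 + 1/36*1/6, 0/1 + 1/36*1/2) = [1/216, 1/72)
  'f': [0/1 + 1/36*1/2, 0/1 + 1/36*2/3) = [1/72, 1/54) <- contains code 23/1296
  'e': [0/1 + 1/36*2/3, 0/1 + 1/36*1/1) = [1/54, 1/36)
  emit 'f', narrow to [1/72, 1/54)
Step 4: interval [1/72, 1/54), width = 1/54 - 1/72 = 1/216
  'b': [1/72 + 1/216*0/1, 1/72 + 1/216*1/6) = [1/72, 19/1296)
  'a': [1/72 + 1/216*1/6, 1/72 + 1/216*1/2) = [19/1296, 7/432)
  'f': [1/72 + 1/216*1/2, 1/72 + 1/216*2/3) = [7/432, 11/648)
  'e': [1/72 + 1/216*2/3, 1/72 + 1/216*1/1) = [11/648, 1/54) <- contains code 23/1296
  emit 'e', narrow to [11/648, 1/54)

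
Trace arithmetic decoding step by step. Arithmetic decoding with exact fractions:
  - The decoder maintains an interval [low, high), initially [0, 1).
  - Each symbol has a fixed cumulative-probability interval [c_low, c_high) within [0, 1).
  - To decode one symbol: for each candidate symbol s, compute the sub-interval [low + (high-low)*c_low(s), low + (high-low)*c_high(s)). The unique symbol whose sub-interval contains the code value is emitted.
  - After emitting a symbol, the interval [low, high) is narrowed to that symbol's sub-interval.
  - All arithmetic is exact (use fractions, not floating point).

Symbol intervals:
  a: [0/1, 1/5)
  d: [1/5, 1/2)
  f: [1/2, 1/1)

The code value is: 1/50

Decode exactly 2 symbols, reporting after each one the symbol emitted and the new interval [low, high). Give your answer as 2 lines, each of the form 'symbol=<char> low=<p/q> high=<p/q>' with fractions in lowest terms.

Answer: symbol=a low=0/1 high=1/5
symbol=a low=0/1 high=1/25

Derivation:
Step 1: interval [0/1, 1/1), width = 1/1 - 0/1 = 1/1
  'a': [0/1 + 1/1*0/1, 0/1 + 1/1*1/5) = [0/1, 1/5) <- contains code 1/50
  'd': [0/1 + 1/1*1/5, 0/1 + 1/1*1/2) = [1/5, 1/2)
  'f': [0/1 + 1/1*1/2, 0/1 + 1/1*1/1) = [1/2, 1/1)
  emit 'a', narrow to [0/1, 1/5)
Step 2: interval [0/1, 1/5), width = 1/5 - 0/1 = 1/5
  'a': [0/1 + 1/5*0/1, 0/1 + 1/5*1/5) = [0/1, 1/25) <- contains code 1/50
  'd': [0/1 + 1/5*1/5, 0/1 + 1/5*1/2) = [1/25, 1/10)
  'f': [0/1 + 1/5*1/2, 0/1 + 1/5*1/1) = [1/10, 1/5)
  emit 'a', narrow to [0/1, 1/25)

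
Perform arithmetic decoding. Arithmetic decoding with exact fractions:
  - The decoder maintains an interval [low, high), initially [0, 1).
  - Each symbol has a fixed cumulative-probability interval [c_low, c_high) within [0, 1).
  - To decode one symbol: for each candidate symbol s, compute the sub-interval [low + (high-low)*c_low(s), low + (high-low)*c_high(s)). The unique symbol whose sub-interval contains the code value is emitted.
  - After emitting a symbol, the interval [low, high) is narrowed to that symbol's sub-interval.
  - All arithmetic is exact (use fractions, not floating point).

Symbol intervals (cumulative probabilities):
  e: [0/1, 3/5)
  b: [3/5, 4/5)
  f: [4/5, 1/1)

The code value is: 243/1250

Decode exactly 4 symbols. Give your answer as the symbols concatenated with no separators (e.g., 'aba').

Step 1: interval [0/1, 1/1), width = 1/1 - 0/1 = 1/1
  'e': [0/1 + 1/1*0/1, 0/1 + 1/1*3/5) = [0/1, 3/5) <- contains code 243/1250
  'b': [0/1 + 1/1*3/5, 0/1 + 1/1*4/5) = [3/5, 4/5)
  'f': [0/1 + 1/1*4/5, 0/1 + 1/1*1/1) = [4/5, 1/1)
  emit 'e', narrow to [0/1, 3/5)
Step 2: interval [0/1, 3/5), width = 3/5 - 0/1 = 3/5
  'e': [0/1 + 3/5*0/1, 0/1 + 3/5*3/5) = [0/1, 9/25) <- contains code 243/1250
  'b': [0/1 + 3/5*3/5, 0/1 + 3/5*4/5) = [9/25, 12/25)
  'f': [0/1 + 3/5*4/5, 0/1 + 3/5*1/1) = [12/25, 3/5)
  emit 'e', narrow to [0/1, 9/25)
Step 3: interval [0/1, 9/25), width = 9/25 - 0/1 = 9/25
  'e': [0/1 + 9/25*0/1, 0/1 + 9/25*3/5) = [0/1, 27/125) <- contains code 243/1250
  'b': [0/1 + 9/25*3/5, 0/1 + 9/25*4/5) = [27/125, 36/125)
  'f': [0/1 + 9/25*4/5, 0/1 + 9/25*1/1) = [36/125, 9/25)
  emit 'e', narrow to [0/1, 27/125)
Step 4: interval [0/1, 27/125), width = 27/125 - 0/1 = 27/125
  'e': [0/1 + 27/125*0/1, 0/1 + 27/125*3/5) = [0/1, 81/625)
  'b': [0/1 + 27/125*3/5, 0/1 + 27/125*4/5) = [81/625, 108/625)
  'f': [0/1 + 27/125*4/5, 0/1 + 27/125*1/1) = [108/625, 27/125) <- contains code 243/1250
  emit 'f', narrow to [108/625, 27/125)

Answer: eeef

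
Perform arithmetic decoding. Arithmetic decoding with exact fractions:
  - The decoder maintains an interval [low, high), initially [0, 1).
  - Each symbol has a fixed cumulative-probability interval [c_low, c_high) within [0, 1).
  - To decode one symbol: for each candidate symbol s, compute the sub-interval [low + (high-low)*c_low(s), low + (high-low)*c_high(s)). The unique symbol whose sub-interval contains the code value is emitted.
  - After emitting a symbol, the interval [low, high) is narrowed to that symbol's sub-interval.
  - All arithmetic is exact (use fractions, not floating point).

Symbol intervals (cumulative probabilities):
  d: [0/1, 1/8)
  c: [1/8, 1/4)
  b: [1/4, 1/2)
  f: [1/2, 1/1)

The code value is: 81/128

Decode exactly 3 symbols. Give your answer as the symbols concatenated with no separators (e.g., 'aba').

Step 1: interval [0/1, 1/1), width = 1/1 - 0/1 = 1/1
  'd': [0/1 + 1/1*0/1, 0/1 + 1/1*1/8) = [0/1, 1/8)
  'c': [0/1 + 1/1*1/8, 0/1 + 1/1*1/4) = [1/8, 1/4)
  'b': [0/1 + 1/1*1/4, 0/1 + 1/1*1/2) = [1/4, 1/2)
  'f': [0/1 + 1/1*1/2, 0/1 + 1/1*1/1) = [1/2, 1/1) <- contains code 81/128
  emit 'f', narrow to [1/2, 1/1)
Step 2: interval [1/2, 1/1), width = 1/1 - 1/2 = 1/2
  'd': [1/2 + 1/2*0/1, 1/2 + 1/2*1/8) = [1/2, 9/16)
  'c': [1/2 + 1/2*1/8, 1/2 + 1/2*1/4) = [9/16, 5/8)
  'b': [1/2 + 1/2*1/4, 1/2 + 1/2*1/2) = [5/8, 3/4) <- contains code 81/128
  'f': [1/2 + 1/2*1/2, 1/2 + 1/2*1/1) = [3/4, 1/1)
  emit 'b', narrow to [5/8, 3/4)
Step 3: interval [5/8, 3/4), width = 3/4 - 5/8 = 1/8
  'd': [5/8 + 1/8*0/1, 5/8 + 1/8*1/8) = [5/8, 41/64) <- contains code 81/128
  'c': [5/8 + 1/8*1/8, 5/8 + 1/8*1/4) = [41/64, 21/32)
  'b': [5/8 + 1/8*1/4, 5/8 + 1/8*1/2) = [21/32, 11/16)
  'f': [5/8 + 1/8*1/2, 5/8 + 1/8*1/1) = [11/16, 3/4)
  emit 'd', narrow to [5/8, 41/64)

Answer: fbd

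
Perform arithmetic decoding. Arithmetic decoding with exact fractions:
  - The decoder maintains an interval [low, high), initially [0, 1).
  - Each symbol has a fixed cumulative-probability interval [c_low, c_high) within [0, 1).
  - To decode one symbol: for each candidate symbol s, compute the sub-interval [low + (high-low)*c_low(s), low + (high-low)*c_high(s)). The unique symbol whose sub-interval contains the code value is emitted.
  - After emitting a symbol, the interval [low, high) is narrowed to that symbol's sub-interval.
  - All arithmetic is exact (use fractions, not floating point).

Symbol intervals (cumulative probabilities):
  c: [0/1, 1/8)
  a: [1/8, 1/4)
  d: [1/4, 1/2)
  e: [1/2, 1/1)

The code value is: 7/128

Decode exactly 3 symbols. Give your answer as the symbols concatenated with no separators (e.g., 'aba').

Step 1: interval [0/1, 1/1), width = 1/1 - 0/1 = 1/1
  'c': [0/1 + 1/1*0/1, 0/1 + 1/1*1/8) = [0/1, 1/8) <- contains code 7/128
  'a': [0/1 + 1/1*1/8, 0/1 + 1/1*1/4) = [1/8, 1/4)
  'd': [0/1 + 1/1*1/4, 0/1 + 1/1*1/2) = [1/4, 1/2)
  'e': [0/1 + 1/1*1/2, 0/1 + 1/1*1/1) = [1/2, 1/1)
  emit 'c', narrow to [0/1, 1/8)
Step 2: interval [0/1, 1/8), width = 1/8 - 0/1 = 1/8
  'c': [0/1 + 1/8*0/1, 0/1 + 1/8*1/8) = [0/1, 1/64)
  'a': [0/1 + 1/8*1/8, 0/1 + 1/8*1/4) = [1/64, 1/32)
  'd': [0/1 + 1/8*1/4, 0/1 + 1/8*1/2) = [1/32, 1/16) <- contains code 7/128
  'e': [0/1 + 1/8*1/2, 0/1 + 1/8*1/1) = [1/16, 1/8)
  emit 'd', narrow to [1/32, 1/16)
Step 3: interval [1/32, 1/16), width = 1/16 - 1/32 = 1/32
  'c': [1/32 + 1/32*0/1, 1/32 + 1/32*1/8) = [1/32, 9/256)
  'a': [1/32 + 1/32*1/8, 1/32 + 1/32*1/4) = [9/256, 5/128)
  'd': [1/32 + 1/32*1/4, 1/32 + 1/32*1/2) = [5/128, 3/64)
  'e': [1/32 + 1/32*1/2, 1/32 + 1/32*1/1) = [3/64, 1/16) <- contains code 7/128
  emit 'e', narrow to [3/64, 1/16)

Answer: cde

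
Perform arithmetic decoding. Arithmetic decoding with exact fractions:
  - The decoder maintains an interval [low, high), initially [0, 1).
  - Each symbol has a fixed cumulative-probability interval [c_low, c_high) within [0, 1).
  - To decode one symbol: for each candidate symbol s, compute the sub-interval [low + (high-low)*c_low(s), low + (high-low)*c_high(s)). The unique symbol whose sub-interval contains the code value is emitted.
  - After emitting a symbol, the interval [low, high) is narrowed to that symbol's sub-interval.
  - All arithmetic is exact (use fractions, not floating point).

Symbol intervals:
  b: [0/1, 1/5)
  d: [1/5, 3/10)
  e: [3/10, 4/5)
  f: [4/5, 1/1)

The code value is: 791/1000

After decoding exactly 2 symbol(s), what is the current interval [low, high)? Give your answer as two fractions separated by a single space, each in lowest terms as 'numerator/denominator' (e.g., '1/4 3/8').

Step 1: interval [0/1, 1/1), width = 1/1 - 0/1 = 1/1
  'b': [0/1 + 1/1*0/1, 0/1 + 1/1*1/5) = [0/1, 1/5)
  'd': [0/1 + 1/1*1/5, 0/1 + 1/1*3/10) = [1/5, 3/10)
  'e': [0/1 + 1/1*3/10, 0/1 + 1/1*4/5) = [3/10, 4/5) <- contains code 791/1000
  'f': [0/1 + 1/1*4/5, 0/1 + 1/1*1/1) = [4/5, 1/1)
  emit 'e', narrow to [3/10, 4/5)
Step 2: interval [3/10, 4/5), width = 4/5 - 3/10 = 1/2
  'b': [3/10 + 1/2*0/1, 3/10 + 1/2*1/5) = [3/10, 2/5)
  'd': [3/10 + 1/2*1/5, 3/10 + 1/2*3/10) = [2/5, 9/20)
  'e': [3/10 + 1/2*3/10, 3/10 + 1/2*4/5) = [9/20, 7/10)
  'f': [3/10 + 1/2*4/5, 3/10 + 1/2*1/1) = [7/10, 4/5) <- contains code 791/1000
  emit 'f', narrow to [7/10, 4/5)

Answer: 7/10 4/5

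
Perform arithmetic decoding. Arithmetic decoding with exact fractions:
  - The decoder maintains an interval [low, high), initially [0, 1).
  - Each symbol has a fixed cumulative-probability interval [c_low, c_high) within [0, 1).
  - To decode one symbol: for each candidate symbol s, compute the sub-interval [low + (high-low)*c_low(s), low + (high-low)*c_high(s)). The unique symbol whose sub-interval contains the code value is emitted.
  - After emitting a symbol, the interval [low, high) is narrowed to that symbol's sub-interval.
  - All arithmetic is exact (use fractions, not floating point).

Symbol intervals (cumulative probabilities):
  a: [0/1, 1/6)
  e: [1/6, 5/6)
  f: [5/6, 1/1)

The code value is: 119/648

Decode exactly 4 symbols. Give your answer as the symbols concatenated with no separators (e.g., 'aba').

Answer: eaaf

Derivation:
Step 1: interval [0/1, 1/1), width = 1/1 - 0/1 = 1/1
  'a': [0/1 + 1/1*0/1, 0/1 + 1/1*1/6) = [0/1, 1/6)
  'e': [0/1 + 1/1*1/6, 0/1 + 1/1*5/6) = [1/6, 5/6) <- contains code 119/648
  'f': [0/1 + 1/1*5/6, 0/1 + 1/1*1/1) = [5/6, 1/1)
  emit 'e', narrow to [1/6, 5/6)
Step 2: interval [1/6, 5/6), width = 5/6 - 1/6 = 2/3
  'a': [1/6 + 2/3*0/1, 1/6 + 2/3*1/6) = [1/6, 5/18) <- contains code 119/648
  'e': [1/6 + 2/3*1/6, 1/6 + 2/3*5/6) = [5/18, 13/18)
  'f': [1/6 + 2/3*5/6, 1/6 + 2/3*1/1) = [13/18, 5/6)
  emit 'a', narrow to [1/6, 5/18)
Step 3: interval [1/6, 5/18), width = 5/18 - 1/6 = 1/9
  'a': [1/6 + 1/9*0/1, 1/6 + 1/9*1/6) = [1/6, 5/27) <- contains code 119/648
  'e': [1/6 + 1/9*1/6, 1/6 + 1/9*5/6) = [5/27, 7/27)
  'f': [1/6 + 1/9*5/6, 1/6 + 1/9*1/1) = [7/27, 5/18)
  emit 'a', narrow to [1/6, 5/27)
Step 4: interval [1/6, 5/27), width = 5/27 - 1/6 = 1/54
  'a': [1/6 + 1/54*0/1, 1/6 + 1/54*1/6) = [1/6, 55/324)
  'e': [1/6 + 1/54*1/6, 1/6 + 1/54*5/6) = [55/324, 59/324)
  'f': [1/6 + 1/54*5/6, 1/6 + 1/54*1/1) = [59/324, 5/27) <- contains code 119/648
  emit 'f', narrow to [59/324, 5/27)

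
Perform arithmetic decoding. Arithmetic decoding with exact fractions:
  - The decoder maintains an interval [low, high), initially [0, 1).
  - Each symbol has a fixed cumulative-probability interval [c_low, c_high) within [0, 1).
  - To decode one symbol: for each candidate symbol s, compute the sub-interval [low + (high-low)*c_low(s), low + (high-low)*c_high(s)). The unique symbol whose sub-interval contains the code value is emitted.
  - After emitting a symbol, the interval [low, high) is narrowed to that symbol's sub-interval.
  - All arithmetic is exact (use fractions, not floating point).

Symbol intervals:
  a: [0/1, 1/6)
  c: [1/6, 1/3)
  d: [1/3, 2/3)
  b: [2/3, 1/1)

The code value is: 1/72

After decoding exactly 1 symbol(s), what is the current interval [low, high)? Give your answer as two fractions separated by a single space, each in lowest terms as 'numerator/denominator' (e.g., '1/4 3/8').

Answer: 0/1 1/6

Derivation:
Step 1: interval [0/1, 1/1), width = 1/1 - 0/1 = 1/1
  'a': [0/1 + 1/1*0/1, 0/1 + 1/1*1/6) = [0/1, 1/6) <- contains code 1/72
  'c': [0/1 + 1/1*1/6, 0/1 + 1/1*1/3) = [1/6, 1/3)
  'd': [0/1 + 1/1*1/3, 0/1 + 1/1*2/3) = [1/3, 2/3)
  'b': [0/1 + 1/1*2/3, 0/1 + 1/1*1/1) = [2/3, 1/1)
  emit 'a', narrow to [0/1, 1/6)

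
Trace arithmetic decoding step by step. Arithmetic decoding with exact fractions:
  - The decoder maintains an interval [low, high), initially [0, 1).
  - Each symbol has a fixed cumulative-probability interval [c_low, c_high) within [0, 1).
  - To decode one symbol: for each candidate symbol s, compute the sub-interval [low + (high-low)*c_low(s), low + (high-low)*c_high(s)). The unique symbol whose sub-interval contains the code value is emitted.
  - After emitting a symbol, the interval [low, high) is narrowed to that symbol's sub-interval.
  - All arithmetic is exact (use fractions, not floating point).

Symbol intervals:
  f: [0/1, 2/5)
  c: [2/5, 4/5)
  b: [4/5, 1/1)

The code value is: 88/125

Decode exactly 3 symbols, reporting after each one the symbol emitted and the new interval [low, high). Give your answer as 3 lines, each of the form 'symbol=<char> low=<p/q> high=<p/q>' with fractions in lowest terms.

Answer: symbol=c low=2/5 high=4/5
symbol=c low=14/25 high=18/25
symbol=b low=86/125 high=18/25

Derivation:
Step 1: interval [0/1, 1/1), width = 1/1 - 0/1 = 1/1
  'f': [0/1 + 1/1*0/1, 0/1 + 1/1*2/5) = [0/1, 2/5)
  'c': [0/1 + 1/1*2/5, 0/1 + 1/1*4/5) = [2/5, 4/5) <- contains code 88/125
  'b': [0/1 + 1/1*4/5, 0/1 + 1/1*1/1) = [4/5, 1/1)
  emit 'c', narrow to [2/5, 4/5)
Step 2: interval [2/5, 4/5), width = 4/5 - 2/5 = 2/5
  'f': [2/5 + 2/5*0/1, 2/5 + 2/5*2/5) = [2/5, 14/25)
  'c': [2/5 + 2/5*2/5, 2/5 + 2/5*4/5) = [14/25, 18/25) <- contains code 88/125
  'b': [2/5 + 2/5*4/5, 2/5 + 2/5*1/1) = [18/25, 4/5)
  emit 'c', narrow to [14/25, 18/25)
Step 3: interval [14/25, 18/25), width = 18/25 - 14/25 = 4/25
  'f': [14/25 + 4/25*0/1, 14/25 + 4/25*2/5) = [14/25, 78/125)
  'c': [14/25 + 4/25*2/5, 14/25 + 4/25*4/5) = [78/125, 86/125)
  'b': [14/25 + 4/25*4/5, 14/25 + 4/25*1/1) = [86/125, 18/25) <- contains code 88/125
  emit 'b', narrow to [86/125, 18/25)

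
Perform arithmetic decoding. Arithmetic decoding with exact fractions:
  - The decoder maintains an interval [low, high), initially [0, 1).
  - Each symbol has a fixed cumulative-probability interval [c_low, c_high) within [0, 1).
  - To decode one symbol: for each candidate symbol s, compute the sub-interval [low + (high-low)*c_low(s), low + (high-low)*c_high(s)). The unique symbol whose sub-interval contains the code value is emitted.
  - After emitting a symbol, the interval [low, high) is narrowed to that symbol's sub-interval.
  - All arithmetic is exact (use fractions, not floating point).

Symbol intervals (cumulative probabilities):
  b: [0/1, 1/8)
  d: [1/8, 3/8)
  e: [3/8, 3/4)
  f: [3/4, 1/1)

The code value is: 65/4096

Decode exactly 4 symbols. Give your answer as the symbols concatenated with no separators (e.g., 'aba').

Answer: bdbb

Derivation:
Step 1: interval [0/1, 1/1), width = 1/1 - 0/1 = 1/1
  'b': [0/1 + 1/1*0/1, 0/1 + 1/1*1/8) = [0/1, 1/8) <- contains code 65/4096
  'd': [0/1 + 1/1*1/8, 0/1 + 1/1*3/8) = [1/8, 3/8)
  'e': [0/1 + 1/1*3/8, 0/1 + 1/1*3/4) = [3/8, 3/4)
  'f': [0/1 + 1/1*3/4, 0/1 + 1/1*1/1) = [3/4, 1/1)
  emit 'b', narrow to [0/1, 1/8)
Step 2: interval [0/1, 1/8), width = 1/8 - 0/1 = 1/8
  'b': [0/1 + 1/8*0/1, 0/1 + 1/8*1/8) = [0/1, 1/64)
  'd': [0/1 + 1/8*1/8, 0/1 + 1/8*3/8) = [1/64, 3/64) <- contains code 65/4096
  'e': [0/1 + 1/8*3/8, 0/1 + 1/8*3/4) = [3/64, 3/32)
  'f': [0/1 + 1/8*3/4, 0/1 + 1/8*1/1) = [3/32, 1/8)
  emit 'd', narrow to [1/64, 3/64)
Step 3: interval [1/64, 3/64), width = 3/64 - 1/64 = 1/32
  'b': [1/64 + 1/32*0/1, 1/64 + 1/32*1/8) = [1/64, 5/256) <- contains code 65/4096
  'd': [1/64 + 1/32*1/8, 1/64 + 1/32*3/8) = [5/256, 7/256)
  'e': [1/64 + 1/32*3/8, 1/64 + 1/32*3/4) = [7/256, 5/128)
  'f': [1/64 + 1/32*3/4, 1/64 + 1/32*1/1) = [5/128, 3/64)
  emit 'b', narrow to [1/64, 5/256)
Step 4: interval [1/64, 5/256), width = 5/256 - 1/64 = 1/256
  'b': [1/64 + 1/256*0/1, 1/64 + 1/256*1/8) = [1/64, 33/2048) <- contains code 65/4096
  'd': [1/64 + 1/256*1/8, 1/64 + 1/256*3/8) = [33/2048, 35/2048)
  'e': [1/64 + 1/256*3/8, 1/64 + 1/256*3/4) = [35/2048, 19/1024)
  'f': [1/64 + 1/256*3/4, 1/64 + 1/256*1/1) = [19/1024, 5/256)
  emit 'b', narrow to [1/64, 33/2048)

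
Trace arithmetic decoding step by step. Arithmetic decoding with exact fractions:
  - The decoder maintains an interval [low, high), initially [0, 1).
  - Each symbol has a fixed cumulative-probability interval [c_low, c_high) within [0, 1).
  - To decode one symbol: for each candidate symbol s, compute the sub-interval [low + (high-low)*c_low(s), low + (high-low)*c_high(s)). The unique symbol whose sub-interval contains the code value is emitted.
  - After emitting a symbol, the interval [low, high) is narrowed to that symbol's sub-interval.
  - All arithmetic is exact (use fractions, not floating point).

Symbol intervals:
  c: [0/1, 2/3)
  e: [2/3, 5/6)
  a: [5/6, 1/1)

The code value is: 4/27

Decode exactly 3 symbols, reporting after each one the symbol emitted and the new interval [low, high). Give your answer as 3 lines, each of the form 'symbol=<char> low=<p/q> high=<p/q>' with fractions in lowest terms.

Step 1: interval [0/1, 1/1), width = 1/1 - 0/1 = 1/1
  'c': [0/1 + 1/1*0/1, 0/1 + 1/1*2/3) = [0/1, 2/3) <- contains code 4/27
  'e': [0/1 + 1/1*2/3, 0/1 + 1/1*5/6) = [2/3, 5/6)
  'a': [0/1 + 1/1*5/6, 0/1 + 1/1*1/1) = [5/6, 1/1)
  emit 'c', narrow to [0/1, 2/3)
Step 2: interval [0/1, 2/3), width = 2/3 - 0/1 = 2/3
  'c': [0/1 + 2/3*0/1, 0/1 + 2/3*2/3) = [0/1, 4/9) <- contains code 4/27
  'e': [0/1 + 2/3*2/3, 0/1 + 2/3*5/6) = [4/9, 5/9)
  'a': [0/1 + 2/3*5/6, 0/1 + 2/3*1/1) = [5/9, 2/3)
  emit 'c', narrow to [0/1, 4/9)
Step 3: interval [0/1, 4/9), width = 4/9 - 0/1 = 4/9
  'c': [0/1 + 4/9*0/1, 0/1 + 4/9*2/3) = [0/1, 8/27) <- contains code 4/27
  'e': [0/1 + 4/9*2/3, 0/1 + 4/9*5/6) = [8/27, 10/27)
  'a': [0/1 + 4/9*5/6, 0/1 + 4/9*1/1) = [10/27, 4/9)
  emit 'c', narrow to [0/1, 8/27)

Answer: symbol=c low=0/1 high=2/3
symbol=c low=0/1 high=4/9
symbol=c low=0/1 high=8/27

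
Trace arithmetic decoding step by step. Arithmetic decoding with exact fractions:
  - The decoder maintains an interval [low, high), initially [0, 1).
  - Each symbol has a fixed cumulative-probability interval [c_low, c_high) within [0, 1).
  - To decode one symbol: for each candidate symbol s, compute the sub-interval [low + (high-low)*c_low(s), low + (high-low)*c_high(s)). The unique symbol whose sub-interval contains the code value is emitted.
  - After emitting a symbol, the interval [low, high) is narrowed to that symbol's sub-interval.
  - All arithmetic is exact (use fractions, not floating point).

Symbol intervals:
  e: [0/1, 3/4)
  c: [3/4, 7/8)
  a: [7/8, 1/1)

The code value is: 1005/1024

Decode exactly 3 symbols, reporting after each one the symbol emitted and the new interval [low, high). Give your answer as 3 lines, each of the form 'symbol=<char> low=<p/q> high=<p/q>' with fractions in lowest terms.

Step 1: interval [0/1, 1/1), width = 1/1 - 0/1 = 1/1
  'e': [0/1 + 1/1*0/1, 0/1 + 1/1*3/4) = [0/1, 3/4)
  'c': [0/1 + 1/1*3/4, 0/1 + 1/1*7/8) = [3/4, 7/8)
  'a': [0/1 + 1/1*7/8, 0/1 + 1/1*1/1) = [7/8, 1/1) <- contains code 1005/1024
  emit 'a', narrow to [7/8, 1/1)
Step 2: interval [7/8, 1/1), width = 1/1 - 7/8 = 1/8
  'e': [7/8 + 1/8*0/1, 7/8 + 1/8*3/4) = [7/8, 31/32)
  'c': [7/8 + 1/8*3/4, 7/8 + 1/8*7/8) = [31/32, 63/64) <- contains code 1005/1024
  'a': [7/8 + 1/8*7/8, 7/8 + 1/8*1/1) = [63/64, 1/1)
  emit 'c', narrow to [31/32, 63/64)
Step 3: interval [31/32, 63/64), width = 63/64 - 31/32 = 1/64
  'e': [31/32 + 1/64*0/1, 31/32 + 1/64*3/4) = [31/32, 251/256)
  'c': [31/32 + 1/64*3/4, 31/32 + 1/64*7/8) = [251/256, 503/512) <- contains code 1005/1024
  'a': [31/32 + 1/64*7/8, 31/32 + 1/64*1/1) = [503/512, 63/64)
  emit 'c', narrow to [251/256, 503/512)

Answer: symbol=a low=7/8 high=1/1
symbol=c low=31/32 high=63/64
symbol=c low=251/256 high=503/512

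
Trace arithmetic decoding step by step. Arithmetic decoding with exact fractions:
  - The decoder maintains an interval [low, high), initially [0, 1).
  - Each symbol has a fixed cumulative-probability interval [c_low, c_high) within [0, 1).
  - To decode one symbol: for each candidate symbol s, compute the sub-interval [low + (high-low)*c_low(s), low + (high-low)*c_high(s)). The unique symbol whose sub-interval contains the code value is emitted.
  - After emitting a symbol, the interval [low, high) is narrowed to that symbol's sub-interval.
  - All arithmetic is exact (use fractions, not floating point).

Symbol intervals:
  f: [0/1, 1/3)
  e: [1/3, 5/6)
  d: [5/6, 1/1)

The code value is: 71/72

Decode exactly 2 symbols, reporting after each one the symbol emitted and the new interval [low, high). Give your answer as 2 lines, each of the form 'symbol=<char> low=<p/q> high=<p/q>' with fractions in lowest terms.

Step 1: interval [0/1, 1/1), width = 1/1 - 0/1 = 1/1
  'f': [0/1 + 1/1*0/1, 0/1 + 1/1*1/3) = [0/1, 1/3)
  'e': [0/1 + 1/1*1/3, 0/1 + 1/1*5/6) = [1/3, 5/6)
  'd': [0/1 + 1/1*5/6, 0/1 + 1/1*1/1) = [5/6, 1/1) <- contains code 71/72
  emit 'd', narrow to [5/6, 1/1)
Step 2: interval [5/6, 1/1), width = 1/1 - 5/6 = 1/6
  'f': [5/6 + 1/6*0/1, 5/6 + 1/6*1/3) = [5/6, 8/9)
  'e': [5/6 + 1/6*1/3, 5/6 + 1/6*5/6) = [8/9, 35/36)
  'd': [5/6 + 1/6*5/6, 5/6 + 1/6*1/1) = [35/36, 1/1) <- contains code 71/72
  emit 'd', narrow to [35/36, 1/1)

Answer: symbol=d low=5/6 high=1/1
symbol=d low=35/36 high=1/1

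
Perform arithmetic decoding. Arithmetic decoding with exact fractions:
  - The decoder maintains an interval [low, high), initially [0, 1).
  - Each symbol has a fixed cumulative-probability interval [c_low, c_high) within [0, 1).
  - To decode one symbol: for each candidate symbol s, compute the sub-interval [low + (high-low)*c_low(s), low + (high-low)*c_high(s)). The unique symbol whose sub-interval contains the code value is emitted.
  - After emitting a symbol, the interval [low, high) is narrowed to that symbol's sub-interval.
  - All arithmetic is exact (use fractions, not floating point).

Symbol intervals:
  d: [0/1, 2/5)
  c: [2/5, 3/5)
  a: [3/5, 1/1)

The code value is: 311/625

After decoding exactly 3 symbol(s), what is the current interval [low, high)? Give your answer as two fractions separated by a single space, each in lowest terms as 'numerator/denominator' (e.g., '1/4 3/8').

Step 1: interval [0/1, 1/1), width = 1/1 - 0/1 = 1/1
  'd': [0/1 + 1/1*0/1, 0/1 + 1/1*2/5) = [0/1, 2/5)
  'c': [0/1 + 1/1*2/5, 0/1 + 1/1*3/5) = [2/5, 3/5) <- contains code 311/625
  'a': [0/1 + 1/1*3/5, 0/1 + 1/1*1/1) = [3/5, 1/1)
  emit 'c', narrow to [2/5, 3/5)
Step 2: interval [2/5, 3/5), width = 3/5 - 2/5 = 1/5
  'd': [2/5 + 1/5*0/1, 2/5 + 1/5*2/5) = [2/5, 12/25)
  'c': [2/5 + 1/5*2/5, 2/5 + 1/5*3/5) = [12/25, 13/25) <- contains code 311/625
  'a': [2/5 + 1/5*3/5, 2/5 + 1/5*1/1) = [13/25, 3/5)
  emit 'c', narrow to [12/25, 13/25)
Step 3: interval [12/25, 13/25), width = 13/25 - 12/25 = 1/25
  'd': [12/25 + 1/25*0/1, 12/25 + 1/25*2/5) = [12/25, 62/125)
  'c': [12/25 + 1/25*2/5, 12/25 + 1/25*3/5) = [62/125, 63/125) <- contains code 311/625
  'a': [12/25 + 1/25*3/5, 12/25 + 1/25*1/1) = [63/125, 13/25)
  emit 'c', narrow to [62/125, 63/125)

Answer: 62/125 63/125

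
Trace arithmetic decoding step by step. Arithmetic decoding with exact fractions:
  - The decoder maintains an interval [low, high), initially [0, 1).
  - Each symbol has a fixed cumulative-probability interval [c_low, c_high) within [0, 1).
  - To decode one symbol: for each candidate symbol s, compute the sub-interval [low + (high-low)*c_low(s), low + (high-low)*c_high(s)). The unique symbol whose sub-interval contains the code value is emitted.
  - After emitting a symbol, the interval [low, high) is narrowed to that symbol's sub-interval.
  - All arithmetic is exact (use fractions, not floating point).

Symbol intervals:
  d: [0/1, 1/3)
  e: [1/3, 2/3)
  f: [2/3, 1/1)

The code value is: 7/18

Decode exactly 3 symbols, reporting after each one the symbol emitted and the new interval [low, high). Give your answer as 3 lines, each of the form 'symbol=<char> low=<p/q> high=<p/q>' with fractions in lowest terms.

Step 1: interval [0/1, 1/1), width = 1/1 - 0/1 = 1/1
  'd': [0/1 + 1/1*0/1, 0/1 + 1/1*1/3) = [0/1, 1/3)
  'e': [0/1 + 1/1*1/3, 0/1 + 1/1*2/3) = [1/3, 2/3) <- contains code 7/18
  'f': [0/1 + 1/1*2/3, 0/1 + 1/1*1/1) = [2/3, 1/1)
  emit 'e', narrow to [1/3, 2/3)
Step 2: interval [1/3, 2/3), width = 2/3 - 1/3 = 1/3
  'd': [1/3 + 1/3*0/1, 1/3 + 1/3*1/3) = [1/3, 4/9) <- contains code 7/18
  'e': [1/3 + 1/3*1/3, 1/3 + 1/3*2/3) = [4/9, 5/9)
  'f': [1/3 + 1/3*2/3, 1/3 + 1/3*1/1) = [5/9, 2/3)
  emit 'd', narrow to [1/3, 4/9)
Step 3: interval [1/3, 4/9), width = 4/9 - 1/3 = 1/9
  'd': [1/3 + 1/9*0/1, 1/3 + 1/9*1/3) = [1/3, 10/27)
  'e': [1/3 + 1/9*1/3, 1/3 + 1/9*2/3) = [10/27, 11/27) <- contains code 7/18
  'f': [1/3 + 1/9*2/3, 1/3 + 1/9*1/1) = [11/27, 4/9)
  emit 'e', narrow to [10/27, 11/27)

Answer: symbol=e low=1/3 high=2/3
symbol=d low=1/3 high=4/9
symbol=e low=10/27 high=11/27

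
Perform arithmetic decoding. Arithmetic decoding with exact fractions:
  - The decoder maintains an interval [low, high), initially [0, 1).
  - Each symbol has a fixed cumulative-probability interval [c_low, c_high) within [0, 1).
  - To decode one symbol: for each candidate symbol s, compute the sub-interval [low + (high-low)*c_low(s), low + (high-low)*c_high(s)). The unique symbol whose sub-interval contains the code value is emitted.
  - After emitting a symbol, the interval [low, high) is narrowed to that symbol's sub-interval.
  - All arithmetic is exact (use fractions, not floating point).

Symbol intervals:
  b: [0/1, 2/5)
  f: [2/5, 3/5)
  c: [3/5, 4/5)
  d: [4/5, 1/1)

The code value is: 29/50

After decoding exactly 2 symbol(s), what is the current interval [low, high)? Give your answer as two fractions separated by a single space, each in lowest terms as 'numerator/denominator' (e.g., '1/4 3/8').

Step 1: interval [0/1, 1/1), width = 1/1 - 0/1 = 1/1
  'b': [0/1 + 1/1*0/1, 0/1 + 1/1*2/5) = [0/1, 2/5)
  'f': [0/1 + 1/1*2/5, 0/1 + 1/1*3/5) = [2/5, 3/5) <- contains code 29/50
  'c': [0/1 + 1/1*3/5, 0/1 + 1/1*4/5) = [3/5, 4/5)
  'd': [0/1 + 1/1*4/5, 0/1 + 1/1*1/1) = [4/5, 1/1)
  emit 'f', narrow to [2/5, 3/5)
Step 2: interval [2/5, 3/5), width = 3/5 - 2/5 = 1/5
  'b': [2/5 + 1/5*0/1, 2/5 + 1/5*2/5) = [2/5, 12/25)
  'f': [2/5 + 1/5*2/5, 2/5 + 1/5*3/5) = [12/25, 13/25)
  'c': [2/5 + 1/5*3/5, 2/5 + 1/5*4/5) = [13/25, 14/25)
  'd': [2/5 + 1/5*4/5, 2/5 + 1/5*1/1) = [14/25, 3/5) <- contains code 29/50
  emit 'd', narrow to [14/25, 3/5)

Answer: 14/25 3/5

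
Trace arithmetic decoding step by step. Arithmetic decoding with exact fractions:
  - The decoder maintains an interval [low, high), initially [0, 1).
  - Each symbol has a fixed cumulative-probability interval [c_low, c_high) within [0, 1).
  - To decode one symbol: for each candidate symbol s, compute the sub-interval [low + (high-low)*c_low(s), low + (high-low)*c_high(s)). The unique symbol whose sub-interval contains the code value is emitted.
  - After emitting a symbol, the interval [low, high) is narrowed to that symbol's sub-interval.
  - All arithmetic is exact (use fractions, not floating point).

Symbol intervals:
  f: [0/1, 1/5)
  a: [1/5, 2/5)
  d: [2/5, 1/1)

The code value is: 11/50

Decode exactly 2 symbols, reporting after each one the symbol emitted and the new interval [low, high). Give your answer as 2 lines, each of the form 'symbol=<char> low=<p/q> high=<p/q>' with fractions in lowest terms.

Step 1: interval [0/1, 1/1), width = 1/1 - 0/1 = 1/1
  'f': [0/1 + 1/1*0/1, 0/1 + 1/1*1/5) = [0/1, 1/5)
  'a': [0/1 + 1/1*1/5, 0/1 + 1/1*2/5) = [1/5, 2/5) <- contains code 11/50
  'd': [0/1 + 1/1*2/5, 0/1 + 1/1*1/1) = [2/5, 1/1)
  emit 'a', narrow to [1/5, 2/5)
Step 2: interval [1/5, 2/5), width = 2/5 - 1/5 = 1/5
  'f': [1/5 + 1/5*0/1, 1/5 + 1/5*1/5) = [1/5, 6/25) <- contains code 11/50
  'a': [1/5 + 1/5*1/5, 1/5 + 1/5*2/5) = [6/25, 7/25)
  'd': [1/5 + 1/5*2/5, 1/5 + 1/5*1/1) = [7/25, 2/5)
  emit 'f', narrow to [1/5, 6/25)

Answer: symbol=a low=1/5 high=2/5
symbol=f low=1/5 high=6/25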